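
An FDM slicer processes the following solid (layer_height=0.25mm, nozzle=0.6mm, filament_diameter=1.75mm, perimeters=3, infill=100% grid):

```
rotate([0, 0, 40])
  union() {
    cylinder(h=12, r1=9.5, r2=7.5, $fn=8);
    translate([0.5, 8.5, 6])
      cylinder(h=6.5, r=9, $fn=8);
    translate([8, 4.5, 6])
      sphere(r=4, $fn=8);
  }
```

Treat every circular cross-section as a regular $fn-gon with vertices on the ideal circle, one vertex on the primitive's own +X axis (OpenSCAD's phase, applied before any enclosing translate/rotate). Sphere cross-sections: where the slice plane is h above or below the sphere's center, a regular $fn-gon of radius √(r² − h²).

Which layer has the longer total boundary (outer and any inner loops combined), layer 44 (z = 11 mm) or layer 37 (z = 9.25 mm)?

Layer 44 (z = 11): the cone contributes a regular 8-gon of circumradius 7.667 (interpolated between r1=9.5 and r2=7.5 at t=0.917) (perimeter = 2·8·7.667·sin(180°/8) = 46.94 mm); the r=9 cylinder at (0.5, 8.5) contributes a regular 8-gon of circumradius 9 (perimeter = 2·8·9.000·sin(180°/8) = 55.11 mm); the sphere at (8, 4.5) does not reach this height (|z−center|=5.000 > r=4); Combining (union): the regions partially overlap (shared area 68.53 mm²), so the edge portions inside another operand are dropped and the merged outline is re-measured after clipping — boundary = 69.47 mm; (rotated 40° about Z; rotation is an isometry so areas/perimeters/island counts are preserved). So its perimeter = 69.47 mm. Layer 37 (z = 9.25): the cone (r1=9.5→r2=7.5) has section circumradius 7.958 here — a regular 8-gon (perimeter = 2·8·7.958·sin(180°/8) = 48.73 mm); the cylinder at (0.5, 8.5): section is a regular 8-gon, circumradius r=9 (perimeter = 2·8·9.000·sin(180°/8) = 55.11 mm); the r=4 sphere at (8, 4.5) slices to a regular 8-gon of circumradius 2.332 (√(r²−h²) with h=3.25 from center) (perimeter = 2·8·2.332·sin(180°/8) = 14.28 mm); Merging all regions: the regions partially overlap (shared area 80.39 mm²), so the edge portions inside another operand are dropped and the merged outline is re-measured after clipping — boundary = 73.44 mm; (rotated 40° about Z; rotation is an isometry so areas/perimeters/island counts are preserved). So its perimeter = 73.44 mm. Layer 37 is larger (73.44 vs 69.47 mm).

layer 37 (z = 9.25 mm)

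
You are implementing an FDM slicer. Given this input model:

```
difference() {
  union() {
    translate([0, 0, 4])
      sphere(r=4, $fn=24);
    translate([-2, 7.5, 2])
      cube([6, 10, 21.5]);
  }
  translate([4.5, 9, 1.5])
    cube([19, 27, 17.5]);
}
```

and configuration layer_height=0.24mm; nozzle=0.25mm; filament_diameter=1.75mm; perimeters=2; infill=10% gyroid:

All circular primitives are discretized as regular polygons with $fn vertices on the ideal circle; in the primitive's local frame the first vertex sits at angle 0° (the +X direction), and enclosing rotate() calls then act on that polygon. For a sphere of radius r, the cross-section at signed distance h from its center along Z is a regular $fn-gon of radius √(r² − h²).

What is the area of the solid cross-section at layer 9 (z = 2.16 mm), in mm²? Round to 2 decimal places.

At z = 2.16 mm: the r=4 sphere contributes a regular 24-gon of circumradius √(4²−1.84²) = 3.552 (area = (24/2)·3.552²·sin(360°/24) = 39.18 mm²); the 6×10 cube at (-2, 7.5) contributes its full rectangle (area 60.00 mm²); Taking the union: the 2 present regions are separate (no shared area or edge), so areas and boundary lengths simply add and each stays a separate island — area = 99.18 mm²; the cube at (4.5, 9) (footprint 19×27) is included at this height (area 513.00 mm²); Subtracting the remaining from the first: starting from the result so far (99.18 mm²), the 19×27 cube at (4.5, 9) misses the remaining region (no effect) — area = 99.18 mm². Overall, the cross-section has 2 separate islands. Net area = 99.18 mm².

99.18 mm²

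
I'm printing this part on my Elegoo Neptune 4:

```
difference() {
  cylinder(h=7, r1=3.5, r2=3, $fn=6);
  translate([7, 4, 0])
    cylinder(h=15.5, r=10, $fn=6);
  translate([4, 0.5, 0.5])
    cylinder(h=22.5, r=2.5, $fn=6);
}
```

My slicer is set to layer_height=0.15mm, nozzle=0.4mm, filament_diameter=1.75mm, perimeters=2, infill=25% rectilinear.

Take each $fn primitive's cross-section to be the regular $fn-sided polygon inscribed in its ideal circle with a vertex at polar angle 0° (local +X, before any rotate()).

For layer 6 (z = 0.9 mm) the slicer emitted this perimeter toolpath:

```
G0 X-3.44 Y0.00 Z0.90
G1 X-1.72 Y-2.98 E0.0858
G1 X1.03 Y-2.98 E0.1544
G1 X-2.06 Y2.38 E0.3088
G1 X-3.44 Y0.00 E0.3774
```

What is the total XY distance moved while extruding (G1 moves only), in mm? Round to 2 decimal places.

15.13 mm

Sum the Euclidean lengths of each G1 segment: total = 15.13 mm.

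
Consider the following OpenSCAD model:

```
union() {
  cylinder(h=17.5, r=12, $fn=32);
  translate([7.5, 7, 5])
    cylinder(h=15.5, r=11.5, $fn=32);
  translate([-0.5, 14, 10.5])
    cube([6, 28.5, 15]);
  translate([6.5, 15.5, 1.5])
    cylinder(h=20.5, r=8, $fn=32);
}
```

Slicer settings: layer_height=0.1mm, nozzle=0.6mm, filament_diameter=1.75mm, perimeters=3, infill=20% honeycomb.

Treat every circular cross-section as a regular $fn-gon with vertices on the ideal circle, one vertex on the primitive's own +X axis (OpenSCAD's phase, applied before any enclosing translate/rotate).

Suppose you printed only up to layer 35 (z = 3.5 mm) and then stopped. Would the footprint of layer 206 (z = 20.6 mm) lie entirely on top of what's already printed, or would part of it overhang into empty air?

part overhangs

Compare the two slices. At z = 3.5: the r=12 cylinder gives a regular 32-gon of circumradius 12 (constant along its height) (area = (32/2)·12.000²·sin(360°/32) = 449.49 mm²); the cylinder at (7.5, 7) does not reach this height (z outside [5, 20.5]); the cube at (-0.5, 14) does not reach this height (z outside [10.5, 25.5]); the r=8 cylinder at (6.5, 15.5) gives a regular 32-gon of circumradius 8 (constant along its height) (area = (32/2)·8.000²·sin(360°/32) = 199.77 mm²); Merging all regions: the regions partially overlap — summed areas 649.26 mm² minus the doubly-counted overlap 22.18 mm² gives 627.08 mm² — area = 627.08 mm². At z = 20.6: the cylinder does not reach this height (z outside [0, 17.5]); the cylinder at (7.5, 7) is not intersected at this z (z outside [5, 20.5]); the 6×28.5 cube at (-0.5, 14) contributes its full rectangle (area 171.00 mm²); the r=8 cylinder at (6.5, 15.5) gives a regular 32-gon of circumradius 8 (constant along its height) (area = (32/2)·8.000²·sin(360°/32) = 199.77 mm²); Merging all regions: the regions partially overlap — summed areas 370.77 mm² minus the doubly-counted overlap 48.48 mm² gives 322.29 mm² — area = 322.29 mm². Checking containment: at z = 20.6 the cross-section extends beyond the z = 3.5 cross-section by about 122.52 mm².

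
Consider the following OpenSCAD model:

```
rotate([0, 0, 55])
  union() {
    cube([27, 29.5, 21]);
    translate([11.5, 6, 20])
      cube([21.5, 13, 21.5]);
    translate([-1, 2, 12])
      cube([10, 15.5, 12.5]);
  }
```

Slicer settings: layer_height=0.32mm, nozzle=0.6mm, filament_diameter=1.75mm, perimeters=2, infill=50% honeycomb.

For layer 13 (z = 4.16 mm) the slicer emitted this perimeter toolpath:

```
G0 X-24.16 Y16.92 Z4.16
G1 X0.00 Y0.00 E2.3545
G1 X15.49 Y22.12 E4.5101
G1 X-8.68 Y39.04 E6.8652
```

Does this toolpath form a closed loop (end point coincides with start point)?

Start point (G0): (-24.16, 16.92). End point (last G1): the path does not return to the start — open.

no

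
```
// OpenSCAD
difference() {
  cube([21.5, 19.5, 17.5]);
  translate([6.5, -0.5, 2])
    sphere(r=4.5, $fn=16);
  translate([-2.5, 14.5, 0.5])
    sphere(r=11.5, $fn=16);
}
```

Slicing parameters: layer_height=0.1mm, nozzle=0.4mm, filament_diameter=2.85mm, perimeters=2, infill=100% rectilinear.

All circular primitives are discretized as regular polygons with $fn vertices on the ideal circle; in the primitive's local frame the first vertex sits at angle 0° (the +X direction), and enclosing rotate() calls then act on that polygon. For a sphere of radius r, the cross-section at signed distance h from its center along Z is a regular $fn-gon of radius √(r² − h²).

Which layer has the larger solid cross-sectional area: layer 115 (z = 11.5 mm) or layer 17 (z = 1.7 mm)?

layer 115 (z = 11.5 mm)

Layer 115 (z = 11.5): the cube (footprint 21.5×19.5) is included at this height (area 419.25 mm²); the sphere at (6.5, -0.5) does not reach this height (|z−center|=9.500 > r=4.5); the r=11.5 sphere at (-2.5, 14.5) contributes a regular 16-gon of circumradius √(11.5²−11²) = 3.354 (area = (16/2)·3.354²·sin(360°/16) = 34.44 mm²); Subtracting the remaining from the first: starting from the 21.5×19.5 cube (419.25 mm²), the r=11.5 sphere at (-2.5, 14.5) partially overlaps it — only the 2.40 mm² overlap (of its 34.44 mm²) is removed, clipping the outline — area = 416.85 mm². So its area = 416.85 mm². Layer 17 (z = 1.7): the 21.5×19.5 cube contributes its full rectangle (area 419.25 mm²); the r=4.5 sphere at (6.5, -0.5) slices to a regular 16-gon of circumradius 4.490 (√(r²−h²) with h=0.3 from center) (area = (16/2)·4.490²·sin(360°/16) = 61.72 mm²); the r=11.5 sphere at (-2.5, 14.5) contributes a regular 16-gon of circumradius √(11.5²−1.2²) = 11.437 (area = (16/2)·11.437²·sin(360°/16) = 400.47 mm²); After the difference (first − rest): starting from the 21.5×19.5 cube (419.25 mm²), the r=4.5 sphere at (6.5, -0.5) partially overlaps it — only the 26.42 mm² overlap (of its 61.72 mm²) is removed, clipping the outline; the r=11.5 sphere at (-2.5, 14.5) partially overlaps it — only the 114.25 mm² overlap (of its 400.47 mm²) is removed, clipping the outline — area = 278.58 mm². So its area = 278.58 mm². Layer 115 is larger (416.85 vs 278.58 mm²).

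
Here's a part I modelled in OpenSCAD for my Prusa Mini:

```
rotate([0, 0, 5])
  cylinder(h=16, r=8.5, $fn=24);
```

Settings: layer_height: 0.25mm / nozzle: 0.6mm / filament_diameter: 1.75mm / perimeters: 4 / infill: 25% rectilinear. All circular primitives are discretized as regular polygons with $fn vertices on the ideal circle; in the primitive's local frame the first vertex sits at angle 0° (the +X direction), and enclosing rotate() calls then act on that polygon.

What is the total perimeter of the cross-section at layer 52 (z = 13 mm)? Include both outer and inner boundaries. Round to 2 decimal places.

At z = 13 mm: the r=8.5 cylinder contributes a regular 24-gon of circumradius 8.5 (perimeter = 2·24·8.500·sin(180°/24) = 53.25 mm); (whole slice rotated 5° about Z — lengths, areas and connectivity unchanged). Overall, the cross-section is a single solid region. Total boundary length (outer) = 53.25 mm.

53.25 mm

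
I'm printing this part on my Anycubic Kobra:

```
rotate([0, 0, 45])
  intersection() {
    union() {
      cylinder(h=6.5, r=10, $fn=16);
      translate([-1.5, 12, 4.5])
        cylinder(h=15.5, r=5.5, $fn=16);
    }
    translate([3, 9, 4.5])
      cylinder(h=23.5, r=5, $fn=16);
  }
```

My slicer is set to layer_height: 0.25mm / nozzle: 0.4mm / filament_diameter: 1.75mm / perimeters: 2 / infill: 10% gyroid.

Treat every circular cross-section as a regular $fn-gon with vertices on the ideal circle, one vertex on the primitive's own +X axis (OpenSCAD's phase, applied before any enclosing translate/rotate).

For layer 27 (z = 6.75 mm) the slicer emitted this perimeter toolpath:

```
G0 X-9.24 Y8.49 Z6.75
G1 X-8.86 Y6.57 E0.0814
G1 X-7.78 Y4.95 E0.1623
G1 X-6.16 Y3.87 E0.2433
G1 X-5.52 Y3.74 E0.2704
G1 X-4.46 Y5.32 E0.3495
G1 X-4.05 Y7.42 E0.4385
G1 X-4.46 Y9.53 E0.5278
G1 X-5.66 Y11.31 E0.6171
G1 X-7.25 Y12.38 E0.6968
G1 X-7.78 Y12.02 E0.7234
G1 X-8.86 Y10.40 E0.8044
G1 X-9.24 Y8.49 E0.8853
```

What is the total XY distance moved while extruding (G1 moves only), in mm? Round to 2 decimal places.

21.29 mm

Sum the Euclidean lengths of each G1 segment: total = 21.29 mm.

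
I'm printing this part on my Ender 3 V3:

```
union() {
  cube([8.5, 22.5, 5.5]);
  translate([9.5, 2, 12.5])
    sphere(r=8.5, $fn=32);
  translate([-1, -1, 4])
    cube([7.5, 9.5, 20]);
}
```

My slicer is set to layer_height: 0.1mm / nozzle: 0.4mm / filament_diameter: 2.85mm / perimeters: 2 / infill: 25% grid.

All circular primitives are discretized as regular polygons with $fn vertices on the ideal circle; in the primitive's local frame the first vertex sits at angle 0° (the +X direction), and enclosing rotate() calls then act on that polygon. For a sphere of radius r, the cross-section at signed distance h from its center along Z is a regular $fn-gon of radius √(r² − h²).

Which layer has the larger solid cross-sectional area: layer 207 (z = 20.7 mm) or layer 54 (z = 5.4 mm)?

layer 54 (z = 5.4 mm)

Layer 207 (z = 20.7): the cube is absent (z outside [0, 5.5]); the r=8.5 sphere at (9.5, 2) contributes a regular 32-gon of circumradius √(8.5²−8.2²) = 2.238 (area = (32/2)·2.238²·sin(360°/32) = 15.64 mm²); the cube at (-1, -1) is present — its section is the full 7.5×9.5 rectangle (area 71.25 mm²); Taking the union: the 2 present regions are separate (no shared area or edge), so areas and boundary lengths simply add and each stays a separate island — area = 86.89 mm². So its area = 86.89 mm². Layer 54 (z = 5.4): the cube (footprint 8.5×22.5) is included at this height (area 191.25 mm²); the r=8.5 sphere at (9.5, 2) contributes a regular 32-gon of circumradius √(8.5²−7.1²) = 4.673 (area = (32/2)·4.673²·sin(360°/32) = 68.17 mm²); the cube at (-1, -1) is present — its section is the full 7.5×9.5 rectangle (area 71.25 mm²); Taking the union: the regions partially overlap — summed areas 330.67 mm² minus the doubly-counted overlap 75.61 mm² gives 255.07 mm² — area = 255.07 mm². So its area = 255.07 mm². Layer 54 is larger (255.07 vs 86.89 mm²).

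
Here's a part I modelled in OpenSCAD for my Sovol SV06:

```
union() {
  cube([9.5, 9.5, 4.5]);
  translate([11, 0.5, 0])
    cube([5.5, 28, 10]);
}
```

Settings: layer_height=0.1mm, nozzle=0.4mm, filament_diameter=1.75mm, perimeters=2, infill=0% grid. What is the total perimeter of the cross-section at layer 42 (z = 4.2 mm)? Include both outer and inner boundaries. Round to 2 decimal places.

At z = 4.2 mm: the cube is present — its section is the full 9.5×9.5 rectangle (perimeter 38.00 mm); the 5.5×28 cube at (11, 0.5) contributes its full rectangle (perimeter 67.00 mm); Merging all regions: the 2 present regions are separate (no shared area or edge), so areas and boundary lengths simply add and each stays a separate island — boundary = 105.00 mm. Overall, the cross-section has 2 separate islands. Total boundary length (outer) = 105.00 mm.

105.00 mm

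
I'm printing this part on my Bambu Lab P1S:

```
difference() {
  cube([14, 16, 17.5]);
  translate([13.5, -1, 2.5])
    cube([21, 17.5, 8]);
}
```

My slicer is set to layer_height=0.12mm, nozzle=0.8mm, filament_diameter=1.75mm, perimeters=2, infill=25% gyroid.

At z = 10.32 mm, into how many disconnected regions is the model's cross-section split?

At z = 10.32 mm: the 14×16 cube contributes its full rectangle; the cube at (13.5, -1) is present — its section is the full 21×17.5 rectangle; Taking the first minus the rest: starting from the 14×16 cube, the 21×17.5 cube at (13.5, -1) partially overlaps it — only the 8.00 mm² overlap (of its 367.50 mm²) is removed, clipping the outline — 1 connected region. The result has 1 disconnected region.

1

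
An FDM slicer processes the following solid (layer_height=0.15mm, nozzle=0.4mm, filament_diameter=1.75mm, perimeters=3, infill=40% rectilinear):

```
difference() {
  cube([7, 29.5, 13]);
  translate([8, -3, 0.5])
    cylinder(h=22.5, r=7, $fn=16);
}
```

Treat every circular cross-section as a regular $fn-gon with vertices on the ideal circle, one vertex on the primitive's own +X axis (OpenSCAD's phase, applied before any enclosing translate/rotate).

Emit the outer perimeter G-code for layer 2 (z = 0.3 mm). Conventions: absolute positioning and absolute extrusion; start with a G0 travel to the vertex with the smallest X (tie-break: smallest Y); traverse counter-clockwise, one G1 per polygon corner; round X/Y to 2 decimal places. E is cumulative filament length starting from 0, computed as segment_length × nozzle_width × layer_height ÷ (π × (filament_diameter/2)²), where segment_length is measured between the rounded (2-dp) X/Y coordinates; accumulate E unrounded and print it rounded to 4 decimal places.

G0 X0.00 Y0.00 Z0.30
G1 X7.00 Y0.00 E0.1746
G1 X7.00 Y29.50 E0.9105
G1 X0.00 Y29.50 E1.0851
G1 X0.00 Y0.00 E1.8210

At z = 0.3 mm: the cube (footprint 7×29.5) is included at this height; the cylinder at (8, -3) is absent (z outside [0.5, 23]); After the difference (first − rest): none of the subtracted shapes is present at this height, so the 7×29.5 cube is unchanged — 1 connected region. The outline is a single polygon with 4 vertices. Extrusion per mm of travel: 0.4 × 0.15 / (π × 0.875²) = 0.024945. Accumulating E over each segment gives final E = 1.8210.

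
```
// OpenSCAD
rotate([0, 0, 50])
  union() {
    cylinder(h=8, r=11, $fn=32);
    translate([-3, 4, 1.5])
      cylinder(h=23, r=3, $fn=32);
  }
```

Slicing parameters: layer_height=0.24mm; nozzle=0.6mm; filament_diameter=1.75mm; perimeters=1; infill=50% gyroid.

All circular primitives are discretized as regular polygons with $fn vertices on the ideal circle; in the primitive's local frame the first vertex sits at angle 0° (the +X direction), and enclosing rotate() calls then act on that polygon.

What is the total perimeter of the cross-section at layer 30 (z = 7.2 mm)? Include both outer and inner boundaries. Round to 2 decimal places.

At z = 7.2 mm: the r=11 cylinder gives a regular 32-gon of circumradius 11 (constant along its height) (perimeter = 2·32·11.000·sin(180°/32) = 69.00 mm); the cylinder at (-3, 4): section is a regular 32-gon, circumradius r=3 (perimeter = 2·32·3.000·sin(180°/32) = 18.82 mm); Merging all regions: the r=3 cylinder at (-3, 4) lies entirely inside the r=11 cylinder, so the union is just the r=11 cylinder — boundary = 69.00 mm; (whole slice rotated 50° about Z — lengths, areas and connectivity unchanged). Overall, the cross-section is a single solid region. Total boundary length (outer) = 69.00 mm.

69.00 mm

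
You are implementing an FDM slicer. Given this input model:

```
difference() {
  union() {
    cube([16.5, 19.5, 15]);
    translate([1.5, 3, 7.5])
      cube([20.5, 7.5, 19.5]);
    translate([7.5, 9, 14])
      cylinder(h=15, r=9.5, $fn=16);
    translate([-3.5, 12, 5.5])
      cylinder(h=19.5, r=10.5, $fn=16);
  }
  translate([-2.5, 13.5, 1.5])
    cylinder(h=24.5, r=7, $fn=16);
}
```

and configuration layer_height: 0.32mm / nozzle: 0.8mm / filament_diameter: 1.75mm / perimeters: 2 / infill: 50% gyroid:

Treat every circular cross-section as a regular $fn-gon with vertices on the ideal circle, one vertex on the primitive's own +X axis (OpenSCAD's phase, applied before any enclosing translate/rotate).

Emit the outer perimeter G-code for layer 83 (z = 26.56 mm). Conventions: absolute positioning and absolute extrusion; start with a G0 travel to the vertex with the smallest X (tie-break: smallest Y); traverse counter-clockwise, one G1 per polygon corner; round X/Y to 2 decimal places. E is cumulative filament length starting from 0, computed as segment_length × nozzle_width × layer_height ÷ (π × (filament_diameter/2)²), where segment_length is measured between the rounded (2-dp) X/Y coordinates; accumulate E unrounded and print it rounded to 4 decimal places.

G0 X-2.00 Y9.00 Z26.56
G1 X-1.28 Y5.36 E0.3949
G1 X0.78 Y2.28 E0.7893
G1 X3.86 Y0.22 E1.1837
G1 X7.50 Y-0.50 E1.5786
G1 X11.14 Y0.22 E1.9735
G1 X14.22 Y2.28 E2.3679
G1 X14.70 Y3.00 E2.4600
G1 X22.00 Y3.00 E3.2369
G1 X22.00 Y10.50 E4.0352
G1 X16.70 Y10.50 E4.5993
G1 X16.28 Y12.64 E4.8314
G1 X14.22 Y15.72 E5.2258
G1 X11.14 Y17.78 E5.6201
G1 X7.50 Y18.50 E6.0151
G1 X3.86 Y17.78 E6.4100
G1 X0.78 Y15.72 E6.8044
G1 X-1.28 Y12.64 E7.1987
G1 X-2.00 Y9.00 E7.5936

At z = 26.56 mm: the cube is absent (z outside [0, 15]); the cube at (1.5, 3) is present — its section is the full 20.5×7.5 rectangle; the r=9.5 cylinder at (7.5, 9) gives a regular 16-gon of circumradius 9.5 (constant along its height); the cylinder at (-3.5, 12) is absent (z outside [5.5, 25]); Merging all regions: the regions partially overlap (shared area 111.13 mm²), so overlapping operands fuse into one piece — 1 connected region; the cylinder at (-2.5, 13.5) is not intersected at this z (z outside [1.5, 26]); Taking the first minus the rest: none of the subtracted shapes is present at this height, so the result so far is unchanged — 1 connected region. The outline is a single polygon with 18 vertices. Extrusion per mm of travel: 0.8 × 0.32 / (π × 0.875²) = 0.106432. Accumulating E over each segment gives final E = 7.5936.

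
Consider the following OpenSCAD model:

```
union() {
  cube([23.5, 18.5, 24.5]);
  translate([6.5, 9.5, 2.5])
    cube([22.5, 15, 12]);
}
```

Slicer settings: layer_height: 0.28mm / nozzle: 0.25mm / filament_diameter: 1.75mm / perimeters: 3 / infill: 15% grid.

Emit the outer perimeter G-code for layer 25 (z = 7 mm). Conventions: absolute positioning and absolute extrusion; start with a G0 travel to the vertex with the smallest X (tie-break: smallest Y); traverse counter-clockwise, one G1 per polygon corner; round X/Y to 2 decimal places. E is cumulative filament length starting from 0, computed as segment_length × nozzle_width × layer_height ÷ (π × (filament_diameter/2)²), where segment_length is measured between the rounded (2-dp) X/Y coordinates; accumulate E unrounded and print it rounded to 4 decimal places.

At z = 7 mm: the cube is present — its section is the full 23.5×18.5 rectangle; the cube at (6.5, 9.5) is present — its section is the full 22.5×15 rectangle; Merging all regions: the regions partially overlap (shared area 153.00 mm²), so overlapping operands fuse into one piece — 1 connected region. The outline is a single polygon with 8 vertices. Extrusion per mm of travel: 0.25 × 0.28 / (π × 0.875²) = 0.029103. Accumulating E over each segment gives final E = 3.1140.

G0 X0.00 Y0.00 Z7.00
G1 X23.50 Y0.00 E0.6839
G1 X23.50 Y9.50 E0.9604
G1 X29.00 Y9.50 E1.1205
G1 X29.00 Y24.50 E1.5570
G1 X6.50 Y24.50 E2.2118
G1 X6.50 Y18.50 E2.3864
G1 X0.00 Y18.50 E2.5756
G1 X0.00 Y0.00 E3.1140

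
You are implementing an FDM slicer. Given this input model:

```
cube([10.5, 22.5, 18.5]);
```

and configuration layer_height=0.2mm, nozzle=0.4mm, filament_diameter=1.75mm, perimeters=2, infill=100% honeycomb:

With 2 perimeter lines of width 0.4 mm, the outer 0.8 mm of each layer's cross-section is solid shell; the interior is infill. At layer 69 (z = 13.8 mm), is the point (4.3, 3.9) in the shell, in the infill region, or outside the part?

At z = 13.8 mm: the 10.5×22.5 cube contributes its full rectangle. Overall, the cross-section is a single solid region. The nearest boundary edge runs (0.00, 0.00)→(10.50, 0.00); distance from the point to it = 3.90 mm. The point is inside the cross-section and 3.90 mm from the nearest boundary — more than the 0.8 mm shell width (2 × 0.4), so it's in the infill interior.

infill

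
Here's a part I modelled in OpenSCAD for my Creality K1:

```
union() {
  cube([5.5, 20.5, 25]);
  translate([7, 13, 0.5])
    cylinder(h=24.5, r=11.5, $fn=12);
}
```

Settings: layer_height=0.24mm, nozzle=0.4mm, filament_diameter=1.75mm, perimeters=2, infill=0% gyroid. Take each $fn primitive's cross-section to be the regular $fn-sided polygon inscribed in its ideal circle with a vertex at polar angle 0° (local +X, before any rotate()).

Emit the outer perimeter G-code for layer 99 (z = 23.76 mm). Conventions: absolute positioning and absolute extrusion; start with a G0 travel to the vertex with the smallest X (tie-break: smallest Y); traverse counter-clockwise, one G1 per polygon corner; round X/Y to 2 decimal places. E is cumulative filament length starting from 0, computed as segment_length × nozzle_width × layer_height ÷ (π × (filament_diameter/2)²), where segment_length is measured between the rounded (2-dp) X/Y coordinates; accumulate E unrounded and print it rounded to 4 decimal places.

At z = 23.76 mm: the cube (footprint 5.5×20.5) is included at this height; the r=11.5 cylinder at (7, 13) contributes a regular 12-gon of circumradius 11.5; Combining (union): the regions partially overlap (shared area 97.66 mm²), so overlapping operands fuse into one piece — 1 connected region. The outline is a single polygon with 15 vertices. Extrusion per mm of travel: 0.4 × 0.24 / (π × 0.875²) = 0.039912. Accumulating E over each segment gives final E = 3.0716.

G0 X-4.50 Y13.00 Z23.76
G1 X-2.96 Y7.25 E0.2376
G1 X0.00 Y4.29 E0.4047
G1 X0.00 Y0.00 E0.5759
G1 X5.50 Y0.00 E0.7954
G1 X5.50 Y1.90 E0.8712
G1 X7.00 Y1.50 E0.9332
G1 X12.75 Y3.04 E1.1708
G1 X16.96 Y7.25 E1.4084
G1 X18.50 Y13.00 E1.6460
G1 X16.96 Y18.75 E1.8836
G1 X12.75 Y22.96 E2.1212
G1 X7.00 Y24.50 E2.3588
G1 X1.25 Y22.96 E2.5964
G1 X-2.96 Y18.75 E2.8340
G1 X-4.50 Y13.00 E3.0716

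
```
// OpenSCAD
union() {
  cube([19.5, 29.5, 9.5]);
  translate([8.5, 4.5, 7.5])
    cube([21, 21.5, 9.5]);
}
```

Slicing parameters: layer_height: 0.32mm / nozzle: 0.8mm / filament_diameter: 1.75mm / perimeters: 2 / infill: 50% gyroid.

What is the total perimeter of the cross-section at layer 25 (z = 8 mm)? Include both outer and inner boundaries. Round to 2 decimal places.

At z = 8 mm: the 19.5×29.5 cube contributes its full rectangle (perimeter 98.00 mm); the cube at (8.5, 4.5) (footprint 21×21.5) is included at this height (perimeter 85.00 mm); Taking the union: the regions partially overlap (shared area 236.50 mm²), so the edge portions inside another operand are dropped and the merged outline is re-measured after clipping — boundary = 118.00 mm. Overall, the cross-section is a single solid region. Total boundary length (outer) = 118.00 mm.

118.00 mm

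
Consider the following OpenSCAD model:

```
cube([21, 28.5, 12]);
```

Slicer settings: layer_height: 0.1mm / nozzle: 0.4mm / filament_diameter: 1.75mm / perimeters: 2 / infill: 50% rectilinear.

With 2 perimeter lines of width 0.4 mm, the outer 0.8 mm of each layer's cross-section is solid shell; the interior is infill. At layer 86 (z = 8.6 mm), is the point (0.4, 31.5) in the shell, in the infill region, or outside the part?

outside

At z = 8.6 mm: the cube is present — its section is the full 21×28.5 rectangle. Overall, the cross-section is a single solid region. The nearest boundary edge runs (21.00, 28.50)→(0.00, 28.50); distance from the point to it = 3.00 mm. The point is not inside any of the regions above, so it lies outside the cross-section (3.00 mm from the nearest boundary).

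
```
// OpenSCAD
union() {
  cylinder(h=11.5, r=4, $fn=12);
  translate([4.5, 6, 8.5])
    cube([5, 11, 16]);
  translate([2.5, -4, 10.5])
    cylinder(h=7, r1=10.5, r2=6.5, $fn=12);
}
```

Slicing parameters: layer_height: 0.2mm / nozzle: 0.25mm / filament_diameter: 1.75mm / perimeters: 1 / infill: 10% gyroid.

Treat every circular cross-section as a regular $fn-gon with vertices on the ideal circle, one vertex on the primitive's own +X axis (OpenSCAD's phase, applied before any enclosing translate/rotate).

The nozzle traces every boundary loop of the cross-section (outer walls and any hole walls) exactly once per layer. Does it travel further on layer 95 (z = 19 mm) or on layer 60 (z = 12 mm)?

layer 60 (z = 12 mm)

Layer 95 (z = 19): the cylinder does not reach this height (z outside [0, 11.5]); the cube at (4.5, 6) is present — its section is the full 5×11 rectangle (perimeter 32.00 mm); the cone at (2.5, -4) does not reach this height (z outside [10.5, 17.5]); Merging all regions: only the 5×11 cube at (4.5, 6) is present, so the union is just that shape — boundary = 32.00 mm. So its perimeter = 32.00 mm. Layer 60 (z = 12): the cylinder does not reach this height (z outside [0, 11.5]); the 5×11 cube at (4.5, 6) contributes its full rectangle (perimeter 32.00 mm); the cone at (2.5, -4) (r1=10.5→r2=6.5) has section circumradius 9.643 here — a regular 12-gon (perimeter = 2·12·9.643·sin(180°/12) = 59.90 mm); Taking the union: the 2 present regions are separate (no shared area or edge), so areas and boundary lengths simply add and each stays a separate island — boundary = 91.90 mm. So its perimeter = 91.90 mm. Layer 60 is larger (91.90 vs 32.00 mm).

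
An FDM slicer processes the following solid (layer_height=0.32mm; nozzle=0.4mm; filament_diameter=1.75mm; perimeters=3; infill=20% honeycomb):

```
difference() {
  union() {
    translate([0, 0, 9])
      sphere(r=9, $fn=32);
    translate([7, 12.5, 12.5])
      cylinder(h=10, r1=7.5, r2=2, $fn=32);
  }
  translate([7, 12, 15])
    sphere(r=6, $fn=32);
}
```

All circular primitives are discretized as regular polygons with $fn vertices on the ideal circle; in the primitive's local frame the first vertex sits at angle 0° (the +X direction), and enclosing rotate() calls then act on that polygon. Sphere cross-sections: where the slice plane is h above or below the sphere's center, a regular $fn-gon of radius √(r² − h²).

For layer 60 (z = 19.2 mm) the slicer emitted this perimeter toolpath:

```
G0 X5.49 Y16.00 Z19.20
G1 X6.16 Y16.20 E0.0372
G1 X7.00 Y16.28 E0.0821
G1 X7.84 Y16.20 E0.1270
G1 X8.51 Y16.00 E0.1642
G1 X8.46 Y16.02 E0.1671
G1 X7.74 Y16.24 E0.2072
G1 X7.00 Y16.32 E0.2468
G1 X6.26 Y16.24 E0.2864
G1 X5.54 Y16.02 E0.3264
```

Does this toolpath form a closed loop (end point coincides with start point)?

no

Start point (G0): (5.49, 16.00). End point (last G1): the path does not return to the start — open.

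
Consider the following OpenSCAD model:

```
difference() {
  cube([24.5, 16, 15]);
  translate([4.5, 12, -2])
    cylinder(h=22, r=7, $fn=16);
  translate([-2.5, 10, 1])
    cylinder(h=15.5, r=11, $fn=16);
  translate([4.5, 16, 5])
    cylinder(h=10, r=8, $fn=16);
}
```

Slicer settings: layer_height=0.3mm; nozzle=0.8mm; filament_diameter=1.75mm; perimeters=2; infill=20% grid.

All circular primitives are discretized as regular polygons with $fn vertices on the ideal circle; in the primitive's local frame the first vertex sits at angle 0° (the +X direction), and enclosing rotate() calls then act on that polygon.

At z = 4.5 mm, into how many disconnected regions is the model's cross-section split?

At z = 4.5 mm: the cube (footprint 24.5×16) is included at this height; the r=7 cylinder at (4.5, 12) contributes a regular 16-gon of circumradius 7; the r=11 cylinder at (-2.5, 10) contributes a regular 16-gon of circumradius 11; the cylinder at (4.5, 16) is absent (z outside [5, 15]); Taking the first minus the rest: starting from the 24.5×16 cube, the r=7 cylinder at (4.5, 12) partially overlaps it — only the 110.21 mm² overlap (of its 150.01 mm²) is removed, clipping the outline; the r=11 cylinder at (-2.5, 10) partially overlaps it — only the 28.91 mm² overlap (of its 370.44 mm²) is removed, clipping the outline — 1 connected region. The result has 1 disconnected region.

1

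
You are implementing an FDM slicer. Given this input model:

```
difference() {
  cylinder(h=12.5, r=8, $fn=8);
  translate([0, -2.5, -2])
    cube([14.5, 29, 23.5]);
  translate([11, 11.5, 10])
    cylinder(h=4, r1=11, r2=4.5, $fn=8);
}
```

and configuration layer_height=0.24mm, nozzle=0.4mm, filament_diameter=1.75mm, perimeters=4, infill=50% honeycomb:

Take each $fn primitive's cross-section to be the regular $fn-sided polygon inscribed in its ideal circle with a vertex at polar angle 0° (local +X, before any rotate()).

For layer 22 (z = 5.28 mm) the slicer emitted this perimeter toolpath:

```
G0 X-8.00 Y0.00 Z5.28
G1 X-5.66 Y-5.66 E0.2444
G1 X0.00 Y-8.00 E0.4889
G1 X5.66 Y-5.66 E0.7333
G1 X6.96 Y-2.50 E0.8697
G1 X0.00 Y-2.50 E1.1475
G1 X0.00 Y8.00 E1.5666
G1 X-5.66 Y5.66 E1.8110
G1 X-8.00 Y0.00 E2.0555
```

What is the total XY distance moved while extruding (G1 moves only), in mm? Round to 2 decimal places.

51.50 mm

Sum the Euclidean lengths of each G1 segment: total = 51.50 mm.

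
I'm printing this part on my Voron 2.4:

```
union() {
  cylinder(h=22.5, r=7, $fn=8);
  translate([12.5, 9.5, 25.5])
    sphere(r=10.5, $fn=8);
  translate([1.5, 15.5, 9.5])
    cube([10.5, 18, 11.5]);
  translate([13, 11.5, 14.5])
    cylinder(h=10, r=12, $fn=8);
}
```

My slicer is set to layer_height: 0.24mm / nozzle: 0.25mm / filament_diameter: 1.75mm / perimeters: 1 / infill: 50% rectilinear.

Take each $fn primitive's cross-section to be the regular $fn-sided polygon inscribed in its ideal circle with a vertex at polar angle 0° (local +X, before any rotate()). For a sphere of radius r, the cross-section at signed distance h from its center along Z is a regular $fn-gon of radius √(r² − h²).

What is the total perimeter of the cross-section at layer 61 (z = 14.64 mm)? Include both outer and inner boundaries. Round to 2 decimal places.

134.69 mm

At z = 14.64 mm: the r=7 cylinder contributes a regular 8-gon of circumradius 7 (perimeter = 2·8·7.000·sin(180°/8) = 42.86 mm); the sphere at (12.5, 9.5) is not intersected at this z (|z−center|=10.860 > r=10.5); the 10.5×18 cube at (1.5, 15.5) contributes its full rectangle (perimeter 57.00 mm); the cylinder at (13, 11.5): section is a regular 8-gon, circumradius r=12 (perimeter = 2·8·12.000·sin(180°/8) = 73.48 mm); Merging all regions: the regions partially overlap (shared area 52.50 mm²), so the edge portions inside another operand are dropped and the merged outline is re-measured after clipping — boundary = 134.69 mm. Overall, the cross-section is a single solid region. Total boundary length (outer) = 134.69 mm.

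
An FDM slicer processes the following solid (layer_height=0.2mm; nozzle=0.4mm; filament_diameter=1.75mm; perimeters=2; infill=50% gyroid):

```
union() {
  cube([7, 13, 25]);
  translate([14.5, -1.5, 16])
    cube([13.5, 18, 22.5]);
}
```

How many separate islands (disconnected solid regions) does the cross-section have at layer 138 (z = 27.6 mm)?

1

At z = 27.6 mm: the cube is not intersected at this z (z outside [0, 25]); the cube at (14.5, -1.5) is present — its section is the full 13.5×18 rectangle; Combining (union): only the 13.5×18 cube at (14.5, -1.5) is present, so the union is just that shape — 1 connected region. Overall, the cross-section is a single solid region. Island count = 1.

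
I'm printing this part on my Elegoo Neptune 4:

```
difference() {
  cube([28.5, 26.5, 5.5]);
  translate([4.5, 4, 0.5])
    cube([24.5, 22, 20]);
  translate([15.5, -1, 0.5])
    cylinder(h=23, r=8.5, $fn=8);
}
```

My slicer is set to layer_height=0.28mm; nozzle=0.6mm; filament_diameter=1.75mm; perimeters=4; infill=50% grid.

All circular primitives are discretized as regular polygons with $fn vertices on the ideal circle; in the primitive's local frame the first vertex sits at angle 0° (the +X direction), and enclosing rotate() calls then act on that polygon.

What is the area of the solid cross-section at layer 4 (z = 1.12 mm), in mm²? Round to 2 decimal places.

At z = 1.12 mm: the cube (footprint 28.5×26.5) is included at this height (area 755.25 mm²); the cube at (4.5, 4) (footprint 24.5×22) is included at this height (area 539.00 mm²); the r=8.5 cylinder at (15.5, -1) gives a regular 8-gon of circumradius 8.5 (constant along its height) (area = (8/2)·8.500²·sin(360°/8) = 204.35 mm²); Taking the first minus the rest: starting from the 28.5×26.5 cube (755.25 mm²), the 24.5×22 cube at (4.5, 4) partially overlaps it — only the 528.00 mm² overlap (of its 539.00 mm²) is removed, clipping the outline; the r=8.5 cylinder at (15.5, -1) partially overlaps it — only the 58.06 mm² overlap (of its 204.35 mm²) is removed, clipping the outline — area = 169.19 mm². Overall, the cross-section has 2 separate islands. Net area = 169.19 mm².

169.19 mm²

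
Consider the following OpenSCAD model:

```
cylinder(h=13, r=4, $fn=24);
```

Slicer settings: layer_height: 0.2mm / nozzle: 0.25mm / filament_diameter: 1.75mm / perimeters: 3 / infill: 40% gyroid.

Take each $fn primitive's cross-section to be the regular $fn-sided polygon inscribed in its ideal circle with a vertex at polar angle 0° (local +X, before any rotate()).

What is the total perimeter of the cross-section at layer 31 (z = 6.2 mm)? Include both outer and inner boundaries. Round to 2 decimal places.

25.06 mm

At z = 6.2 mm: the r=4 cylinder gives a regular 24-gon of circumradius 4 (constant along its height) (perimeter = 2·24·4.000·sin(180°/24) = 25.06 mm). Overall, the cross-section is a single solid region. Total boundary length (outer) = 25.06 mm.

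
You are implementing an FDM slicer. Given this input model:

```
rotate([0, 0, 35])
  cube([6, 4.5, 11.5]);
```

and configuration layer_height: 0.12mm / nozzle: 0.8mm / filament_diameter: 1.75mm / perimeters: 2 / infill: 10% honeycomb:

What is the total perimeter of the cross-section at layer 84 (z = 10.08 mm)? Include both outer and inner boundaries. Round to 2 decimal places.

At z = 10.08 mm: the 6×4.5 cube contributes its full rectangle (perimeter 21.00 mm); (rotated 35° about Z; rotation is an isometry so areas/perimeters/island counts are preserved). Overall, the cross-section is a single solid region. Total boundary length (outer) = 21.00 mm.

21.00 mm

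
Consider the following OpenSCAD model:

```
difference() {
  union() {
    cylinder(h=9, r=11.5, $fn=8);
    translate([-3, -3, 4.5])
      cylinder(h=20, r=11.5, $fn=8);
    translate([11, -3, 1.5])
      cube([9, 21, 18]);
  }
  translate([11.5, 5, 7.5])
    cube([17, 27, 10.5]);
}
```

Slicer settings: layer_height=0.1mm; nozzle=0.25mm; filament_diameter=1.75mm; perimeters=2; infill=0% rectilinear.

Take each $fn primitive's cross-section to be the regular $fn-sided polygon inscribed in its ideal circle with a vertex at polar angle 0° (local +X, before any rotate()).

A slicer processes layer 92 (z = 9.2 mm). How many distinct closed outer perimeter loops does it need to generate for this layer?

2

At z = 9.2 mm: the cylinder is absent (z outside [0, 9]); the cylinder at (-3, -3): section is a regular 8-gon, circumradius r=11.5; the 9×21 cube at (11, -3) contributes its full rectangle; Taking the union: the 2 present regions are separate (no shared area or edge), so areas and boundary lengths simply add and each stays a separate island — 2 connected regions; the cube at (11.5, 5) is present — its section is the full 17×27 rectangle; After the difference (first − rest): starting from that combined region, the 17×27 cube at (11.5, 5) partially overlaps it — only the 110.50 mm² overlap (of its 459.00 mm²) is removed, clipping the outline — 2 connected regions. The result has 2 disconnected regions.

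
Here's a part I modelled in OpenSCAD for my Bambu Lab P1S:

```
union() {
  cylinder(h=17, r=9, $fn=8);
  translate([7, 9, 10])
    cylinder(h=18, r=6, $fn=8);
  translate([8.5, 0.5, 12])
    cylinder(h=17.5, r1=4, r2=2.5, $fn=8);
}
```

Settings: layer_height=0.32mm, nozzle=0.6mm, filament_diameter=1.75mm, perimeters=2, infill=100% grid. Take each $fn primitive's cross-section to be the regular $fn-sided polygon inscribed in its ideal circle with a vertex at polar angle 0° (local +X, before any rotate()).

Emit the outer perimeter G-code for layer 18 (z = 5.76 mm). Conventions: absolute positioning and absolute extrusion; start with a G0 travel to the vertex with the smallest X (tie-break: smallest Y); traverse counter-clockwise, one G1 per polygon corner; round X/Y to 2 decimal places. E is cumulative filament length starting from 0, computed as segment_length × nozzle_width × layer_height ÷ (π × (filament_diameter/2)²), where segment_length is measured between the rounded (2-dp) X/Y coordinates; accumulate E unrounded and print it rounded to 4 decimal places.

G0 X-9.00 Y0.00 Z5.76
G1 X-6.36 Y-6.36 E0.5497
G1 X0.00 Y-9.00 E1.0994
G1 X6.36 Y-6.36 E1.6490
G1 X9.00 Y0.00 E2.1987
G1 X6.36 Y6.36 E2.7484
G1 X0.00 Y9.00 E3.2981
G1 X-6.36 Y6.36 E3.8478
G1 X-9.00 Y0.00 E4.3975

At z = 5.76 mm: the r=9 cylinder gives a regular 8-gon of circumradius 9 (constant along its height); the cylinder at (7, 9) is absent (z outside [10, 28]); the cone at (8.5, 0.5) is not intersected at this z (z outside [12, 29.5]); Taking the union: only the r=9 cylinder is present, so the union is just that shape — 1 connected region. The outline is a single polygon with 8 vertices. Extrusion per mm of travel: 0.6 × 0.32 / (π × 0.875²) = 0.079824. Accumulating E over each segment gives final E = 4.3975.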